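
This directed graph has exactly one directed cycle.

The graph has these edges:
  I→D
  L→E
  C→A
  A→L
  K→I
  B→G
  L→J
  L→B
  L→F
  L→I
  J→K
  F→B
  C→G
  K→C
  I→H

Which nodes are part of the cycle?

DFS with gray/black marking from L:
L gray
  B gray
    G gray
    G black
  B black
  E gray
  E black
  I gray
    H gray
    H black
    D gray
    D black
  I black
  F gray
    F→B: B black — skip
  F black
  J gray
    K gray
      K→I: I black — skip
      C gray
        C→G: G black — skip
        A gray
          A→L: L is gray → back edge
Back edge closes the cycle L → J → K → C → A → L; its vertices are {A, C, J, K, L}.

A, C, J, K, L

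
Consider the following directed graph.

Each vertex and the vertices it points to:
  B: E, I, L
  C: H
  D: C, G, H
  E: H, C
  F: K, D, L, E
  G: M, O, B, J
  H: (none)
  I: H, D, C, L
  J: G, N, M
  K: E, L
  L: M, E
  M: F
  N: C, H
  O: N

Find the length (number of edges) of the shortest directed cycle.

For each vertex v, BFS finds the shortest path from v back to v.
The shortest such closed walk is G → J → G, length 2.

2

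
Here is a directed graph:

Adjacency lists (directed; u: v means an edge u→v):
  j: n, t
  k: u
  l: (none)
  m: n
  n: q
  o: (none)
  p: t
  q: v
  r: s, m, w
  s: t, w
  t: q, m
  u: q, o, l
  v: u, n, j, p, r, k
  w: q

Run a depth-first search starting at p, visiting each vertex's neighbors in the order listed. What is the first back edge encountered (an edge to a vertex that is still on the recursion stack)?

DFS from p (visiting each vertex's neighbors in the order listed); mark gray on enter, black on exit:
p gray
  t gray
    q gray
      v gray
        u gray
          u→q: q is gray → back edge
First back edge: u → q.

u→q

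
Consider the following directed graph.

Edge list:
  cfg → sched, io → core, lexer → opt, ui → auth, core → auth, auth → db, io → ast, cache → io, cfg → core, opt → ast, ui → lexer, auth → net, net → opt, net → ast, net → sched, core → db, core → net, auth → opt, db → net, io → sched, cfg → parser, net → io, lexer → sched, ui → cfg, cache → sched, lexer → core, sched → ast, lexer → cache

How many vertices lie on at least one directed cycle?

5

A vertex is on a directed cycle iff it belongs to a strongly connected component of size ≥ 2 (or has a self-loop).
The vertices on cycles are {db, io, net, auth, core} — 5 in total.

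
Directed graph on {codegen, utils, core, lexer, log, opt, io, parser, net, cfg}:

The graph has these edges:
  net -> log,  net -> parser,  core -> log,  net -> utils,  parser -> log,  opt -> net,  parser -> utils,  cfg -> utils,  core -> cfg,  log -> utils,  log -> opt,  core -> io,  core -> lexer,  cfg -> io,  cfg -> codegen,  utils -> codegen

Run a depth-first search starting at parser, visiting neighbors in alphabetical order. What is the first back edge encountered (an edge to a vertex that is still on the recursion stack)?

net→log

DFS from parser (visiting neighbors in alphabetical order); mark gray on enter, black on exit:
parser gray
  log gray
    opt gray
      net gray
        net→log: log is gray → back edge
First back edge: net → log.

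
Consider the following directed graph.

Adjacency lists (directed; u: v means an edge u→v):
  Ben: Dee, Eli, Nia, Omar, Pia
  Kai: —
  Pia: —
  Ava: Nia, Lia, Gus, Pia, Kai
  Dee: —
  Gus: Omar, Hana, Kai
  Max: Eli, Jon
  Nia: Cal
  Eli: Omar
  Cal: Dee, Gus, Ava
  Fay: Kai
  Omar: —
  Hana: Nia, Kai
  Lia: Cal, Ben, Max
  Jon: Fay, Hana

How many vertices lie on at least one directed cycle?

9

A vertex is on a directed cycle iff it belongs to a strongly connected component of size ≥ 2 (or has a self-loop).
The vertices on cycles are {Ava, Ben, Cal, Gus, Jon, Lia, Max, Nia, Hana} — 9 in total.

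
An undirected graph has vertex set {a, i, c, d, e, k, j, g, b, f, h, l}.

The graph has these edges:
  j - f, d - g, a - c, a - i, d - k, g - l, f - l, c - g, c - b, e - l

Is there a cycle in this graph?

No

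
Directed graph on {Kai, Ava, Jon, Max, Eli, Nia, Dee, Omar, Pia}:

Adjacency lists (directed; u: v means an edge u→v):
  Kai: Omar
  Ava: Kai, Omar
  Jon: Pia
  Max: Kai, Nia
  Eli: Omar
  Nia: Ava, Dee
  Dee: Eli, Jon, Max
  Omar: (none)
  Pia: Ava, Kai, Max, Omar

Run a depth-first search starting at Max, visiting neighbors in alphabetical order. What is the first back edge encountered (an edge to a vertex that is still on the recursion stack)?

Pia→Max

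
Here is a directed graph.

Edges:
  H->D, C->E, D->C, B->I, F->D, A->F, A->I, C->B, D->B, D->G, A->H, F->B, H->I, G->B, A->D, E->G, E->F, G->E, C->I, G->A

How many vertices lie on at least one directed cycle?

7

A vertex is on a directed cycle iff it belongs to a strongly connected component of size ≥ 2 (or has a self-loop).
The vertices on cycles are {A, C, D, E, F, G, H} — 7 in total.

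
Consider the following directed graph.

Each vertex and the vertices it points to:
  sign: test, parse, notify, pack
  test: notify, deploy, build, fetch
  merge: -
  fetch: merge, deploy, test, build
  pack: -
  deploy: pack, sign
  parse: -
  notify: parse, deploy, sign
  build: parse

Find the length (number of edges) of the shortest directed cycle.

For each vertex v, BFS finds the shortest path from v back to v.
The shortest such closed walk is fetch → test → fetch, length 2.

2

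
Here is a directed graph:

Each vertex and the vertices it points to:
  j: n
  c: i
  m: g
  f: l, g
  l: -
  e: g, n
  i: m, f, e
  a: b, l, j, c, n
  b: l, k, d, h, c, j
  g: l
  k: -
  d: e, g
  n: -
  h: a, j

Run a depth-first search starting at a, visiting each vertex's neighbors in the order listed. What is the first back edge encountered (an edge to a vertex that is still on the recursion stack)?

DFS from a (visiting each vertex's neighbors in the order listed); mark gray on enter, black on exit:
a gray
  b gray
    l gray
    l black
    k gray
    k black
    d gray
      e gray
        g gray
          g→l: l black — skip
        g black
        n gray
        n black
      e black
      d→g: g black — skip
    d black
    h gray
      h→a: a is gray → back edge
First back edge: h → a.

h→a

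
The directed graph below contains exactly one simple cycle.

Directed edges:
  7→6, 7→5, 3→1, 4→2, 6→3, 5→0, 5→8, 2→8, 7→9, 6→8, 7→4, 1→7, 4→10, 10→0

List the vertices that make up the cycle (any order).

1, 3, 6, 7

DFS with gray/black marking from 7:
7 gray
  9 gray
  9 black
  4 gray
    10 gray
      0 gray
      0 black
    10 black
    2 gray
      8 gray
      8 black
    2 black
  4 black
  6 gray
    6→8: 8 black — skip
    3 gray
      1 gray
        1→7: 7 is gray → back edge
Back edge closes the cycle 7 → 6 → 3 → 1 → 7; its vertices are {1, 3, 6, 7}.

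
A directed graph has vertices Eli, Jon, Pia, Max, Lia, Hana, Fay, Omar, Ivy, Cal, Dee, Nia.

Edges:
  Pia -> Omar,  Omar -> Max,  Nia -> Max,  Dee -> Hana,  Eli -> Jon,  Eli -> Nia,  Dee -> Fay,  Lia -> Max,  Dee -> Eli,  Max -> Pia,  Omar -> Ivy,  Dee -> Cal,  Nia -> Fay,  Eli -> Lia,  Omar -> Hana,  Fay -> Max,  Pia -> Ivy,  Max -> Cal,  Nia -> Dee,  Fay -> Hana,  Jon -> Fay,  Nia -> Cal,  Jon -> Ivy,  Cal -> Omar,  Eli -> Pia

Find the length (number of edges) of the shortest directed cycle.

For each vertex v, BFS finds the shortest path from v back to v.
The shortest such closed walk is Eli → Nia → Dee → Eli, length 3.

3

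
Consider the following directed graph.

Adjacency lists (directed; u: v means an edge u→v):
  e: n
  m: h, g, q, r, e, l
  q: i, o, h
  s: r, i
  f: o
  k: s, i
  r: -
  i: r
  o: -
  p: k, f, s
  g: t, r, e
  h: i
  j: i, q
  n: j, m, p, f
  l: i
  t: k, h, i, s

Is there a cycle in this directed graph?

Yes

DFS with white/gray/black marking, starting from k:
k gray
  s gray
    r gray
    r black
    i gray
      i→r: r black — skip
    i black
  s black
  k→i: i black — skip
k black
e gray
  n gray
    j gray
      j→i: i black — skip
      q gray
        q→i: i black — skip
        o gray
        o black
        h gray
          h→i: i black — skip
        h black
      q black
    j black
    m gray
      m→h: h black — skip
      g gray
        t gray
          t→k: k black — skip
          t→h: h black — skip
          t→i: i black — skip
          t→s: s black — skip
        t black
        g→r: r black — skip
        g→e: e is gray → back edge
Back edge found, so a cycle exists: e → n → m → g → e.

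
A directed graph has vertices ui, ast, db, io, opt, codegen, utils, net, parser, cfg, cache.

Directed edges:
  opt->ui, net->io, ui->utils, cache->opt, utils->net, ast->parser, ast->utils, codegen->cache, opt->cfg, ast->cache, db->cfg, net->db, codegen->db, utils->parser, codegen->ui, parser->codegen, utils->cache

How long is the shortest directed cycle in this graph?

4

For each vertex v, BFS finds the shortest path from v back to v.
The shortest such closed walk is parser → codegen → ui → utils → parser, length 4.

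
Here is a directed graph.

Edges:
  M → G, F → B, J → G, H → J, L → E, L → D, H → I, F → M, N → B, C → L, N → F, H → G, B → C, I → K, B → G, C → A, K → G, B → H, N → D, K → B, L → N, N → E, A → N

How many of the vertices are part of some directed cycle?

9

A vertex is on a directed cycle iff it belongs to a strongly connected component of size ≥ 2 (or has a self-loop).
The vertices on cycles are {A, B, C, F, H, I, K, L, N} — 9 in total.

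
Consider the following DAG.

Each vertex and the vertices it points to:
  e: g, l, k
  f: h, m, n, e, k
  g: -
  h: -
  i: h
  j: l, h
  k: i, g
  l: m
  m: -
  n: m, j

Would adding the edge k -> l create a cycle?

Adding k→l creates a cycle iff l can already reach k.
Explore from l: no path reaches k. The graph stays acyclic.

No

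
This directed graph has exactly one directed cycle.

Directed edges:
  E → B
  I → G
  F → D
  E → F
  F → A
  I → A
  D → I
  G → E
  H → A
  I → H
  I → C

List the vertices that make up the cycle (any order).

D, E, F, G, I

DFS with gray/black marking from D:
D gray
  I gray
    G gray
      E gray
        B gray
        B black
        F gray
          A gray
          A black
          F→D: D is gray → back edge
Back edge closes the cycle D → I → G → E → F → D; its vertices are {D, E, F, G, I}.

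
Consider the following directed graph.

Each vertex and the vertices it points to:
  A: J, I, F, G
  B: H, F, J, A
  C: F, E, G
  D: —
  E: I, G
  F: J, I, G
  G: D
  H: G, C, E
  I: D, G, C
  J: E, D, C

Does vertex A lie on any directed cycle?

No

A lies on a cycle iff there is a path from A back to itself.
Exploring from A, it never reaches itself; equivalently, its strongly connected component is a singleton.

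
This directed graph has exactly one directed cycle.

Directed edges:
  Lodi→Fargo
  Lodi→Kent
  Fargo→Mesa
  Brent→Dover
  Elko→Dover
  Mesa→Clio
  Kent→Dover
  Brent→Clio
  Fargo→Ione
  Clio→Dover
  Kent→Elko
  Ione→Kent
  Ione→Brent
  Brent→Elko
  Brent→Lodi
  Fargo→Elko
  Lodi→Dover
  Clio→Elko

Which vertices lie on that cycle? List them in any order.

Ione, Lodi, Brent, Fargo

DFS with gray/black marking from Fargo:
Fargo gray
  Mesa gray
    Clio gray
      Elko gray
        Dover gray
        Dover black
      Elko black
      Clio→Dover: Dover black — skip
    Clio black
  Mesa black
  Fargo→Elko: Elko black — skip
  Ione gray
    Brent gray
      Lodi gray
        Lodi→Dover: Dover black — skip
        Lodi→Fargo: Fargo is gray → back edge
Back edge closes the cycle Fargo → Ione → Brent → Lodi → Fargo; its vertices are {Ione, Lodi, Brent, Fargo}.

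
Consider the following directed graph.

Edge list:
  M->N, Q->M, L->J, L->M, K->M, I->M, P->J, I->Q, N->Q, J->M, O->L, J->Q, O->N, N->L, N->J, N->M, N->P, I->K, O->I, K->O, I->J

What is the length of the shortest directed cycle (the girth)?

2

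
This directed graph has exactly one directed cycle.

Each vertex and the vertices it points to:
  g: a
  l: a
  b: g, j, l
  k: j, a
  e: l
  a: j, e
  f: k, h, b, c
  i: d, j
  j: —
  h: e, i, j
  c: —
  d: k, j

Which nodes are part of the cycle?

DFS with gray/black marking from e:
e gray
  l gray
    a gray
      j gray
      j black
      a→e: e is gray → back edge
Back edge closes the cycle e → l → a → e; its vertices are {a, e, l}.

a, e, l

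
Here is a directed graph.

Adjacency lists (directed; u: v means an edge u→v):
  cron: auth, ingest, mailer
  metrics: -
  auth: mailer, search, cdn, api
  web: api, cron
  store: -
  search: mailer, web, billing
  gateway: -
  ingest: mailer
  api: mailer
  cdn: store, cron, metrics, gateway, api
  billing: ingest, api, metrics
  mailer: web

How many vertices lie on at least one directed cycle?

9

A vertex is on a directed cycle iff it belongs to a strongly connected component of size ≥ 2 (or has a self-loop).
The vertices on cycles are {api, cdn, web, auth, cron, ingest, mailer, search, billing} — 9 in total.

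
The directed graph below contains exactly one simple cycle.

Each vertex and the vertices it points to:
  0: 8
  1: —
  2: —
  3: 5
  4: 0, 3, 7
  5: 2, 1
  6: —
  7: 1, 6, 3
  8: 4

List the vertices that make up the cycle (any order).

DFS with gray/black marking from 4:
4 gray
  0 gray
    8 gray
      8→4: 4 is gray → back edge
Back edge closes the cycle 4 → 0 → 8 → 4; its vertices are {0, 4, 8}.

0, 4, 8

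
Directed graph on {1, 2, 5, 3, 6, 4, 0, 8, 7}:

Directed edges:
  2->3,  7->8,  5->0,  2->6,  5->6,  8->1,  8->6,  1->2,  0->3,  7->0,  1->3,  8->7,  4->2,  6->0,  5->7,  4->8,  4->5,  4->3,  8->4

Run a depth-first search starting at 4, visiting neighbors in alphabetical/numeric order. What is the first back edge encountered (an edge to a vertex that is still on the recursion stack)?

8→4

DFS from 4 (visiting neighbors in alphabetical/numeric order); mark gray on enter, black on exit:
4 gray
  2 gray
    3 gray
    3 black
    6 gray
      0 gray
        0→3: 3 black — skip
      0 black
    6 black
  2 black
  4→3: 3 black — skip
  5 gray
    5→0: 0 black — skip
    5→6: 6 black — skip
    7 gray
      7→0: 0 black — skip
      8 gray
        1 gray
          1→2: 2 black — skip
          1→3: 3 black — skip
        1 black
        8→4: 4 is gray → back edge
First back edge: 8 → 4.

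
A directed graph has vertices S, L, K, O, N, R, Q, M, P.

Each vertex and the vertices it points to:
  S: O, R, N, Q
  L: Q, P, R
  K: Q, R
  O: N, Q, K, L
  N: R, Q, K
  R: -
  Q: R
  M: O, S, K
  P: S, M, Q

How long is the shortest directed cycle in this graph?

4

For each vertex v, BFS finds the shortest path from v back to v.
The shortest such closed walk is M → O → L → P → M, length 4.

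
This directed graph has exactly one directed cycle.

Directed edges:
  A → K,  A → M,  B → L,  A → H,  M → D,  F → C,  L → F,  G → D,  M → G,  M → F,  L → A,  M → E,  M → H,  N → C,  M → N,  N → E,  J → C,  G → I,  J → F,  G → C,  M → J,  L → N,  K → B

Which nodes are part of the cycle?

A, B, K, L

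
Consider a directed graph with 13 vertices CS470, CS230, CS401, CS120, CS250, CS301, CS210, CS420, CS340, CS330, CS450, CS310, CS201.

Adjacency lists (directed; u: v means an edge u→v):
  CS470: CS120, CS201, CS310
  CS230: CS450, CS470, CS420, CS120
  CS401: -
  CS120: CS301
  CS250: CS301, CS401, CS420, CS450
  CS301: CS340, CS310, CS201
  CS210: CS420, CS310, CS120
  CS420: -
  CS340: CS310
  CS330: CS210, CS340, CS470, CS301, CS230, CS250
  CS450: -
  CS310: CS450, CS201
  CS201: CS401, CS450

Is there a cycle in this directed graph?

No

DFS with white/gray/black marking, starting from CS210:
CS210 gray
  CS420 gray
  CS420 black
  CS310 gray
    CS450 gray
    CS450 black
    CS201 gray
      CS401 gray
      CS401 black
      CS201→CS450: CS450 black — skip
    CS201 black
  CS310 black
  CS120 gray
    CS301 gray
      CS340 gray
        CS340→CS310: CS310 black — skip
      CS340 black
      CS301→CS310: CS310 black — skip
      CS301→CS201: CS201 black — skip
    CS301 black
  CS120 black
CS210 black
CS470 gray
  CS470→CS120: CS120 black — skip
  CS470→CS201: CS201 black — skip
  CS470→CS310: CS310 black — skip
CS470 black
CS230 gray
  CS230→CS450: CS450 black — skip
  CS230→CS470: CS470 black — skip
  CS230→CS420: CS420 black — skip
  CS230→CS120: CS120 black — skip
CS230 black
CS250 gray
  CS250→CS301: CS301 black — skip
  CS250→CS401: CS401 black — skip
  CS250→CS420: CS420 black — skip
  CS250→CS450: CS450 black — skip
CS250 black
CS330 gray
  CS330→CS210: CS210 black — skip
  CS330→CS340: CS340 black — skip
  CS330→CS470: CS470 black — skip
  CS330→CS301: CS301 black — skip
  CS330→CS230: CS230 black — skip
  CS330→CS250: CS250 black — skip
CS330 black
Every edge goes to a white or black vertex — no back edge, so the graph is acyclic.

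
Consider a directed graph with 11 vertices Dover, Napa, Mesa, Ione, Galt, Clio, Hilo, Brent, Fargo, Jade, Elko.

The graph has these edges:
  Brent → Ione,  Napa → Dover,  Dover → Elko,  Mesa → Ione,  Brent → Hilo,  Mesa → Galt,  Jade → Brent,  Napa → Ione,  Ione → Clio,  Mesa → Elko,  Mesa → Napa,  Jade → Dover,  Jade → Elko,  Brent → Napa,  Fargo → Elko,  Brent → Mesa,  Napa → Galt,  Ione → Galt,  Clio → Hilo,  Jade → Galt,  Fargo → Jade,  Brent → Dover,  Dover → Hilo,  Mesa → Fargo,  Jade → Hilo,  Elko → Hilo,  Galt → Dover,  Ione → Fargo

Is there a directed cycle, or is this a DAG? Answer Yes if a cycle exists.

Yes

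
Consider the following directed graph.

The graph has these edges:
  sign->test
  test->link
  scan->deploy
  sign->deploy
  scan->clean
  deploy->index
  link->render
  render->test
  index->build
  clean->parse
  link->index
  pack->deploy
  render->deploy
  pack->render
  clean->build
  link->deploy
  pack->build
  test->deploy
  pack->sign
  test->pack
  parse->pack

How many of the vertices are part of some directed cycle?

5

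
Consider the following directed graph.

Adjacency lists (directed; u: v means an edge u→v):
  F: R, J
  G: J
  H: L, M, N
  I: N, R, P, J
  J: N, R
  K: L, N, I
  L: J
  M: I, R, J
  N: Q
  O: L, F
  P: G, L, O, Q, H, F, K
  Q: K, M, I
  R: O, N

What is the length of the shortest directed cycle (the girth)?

3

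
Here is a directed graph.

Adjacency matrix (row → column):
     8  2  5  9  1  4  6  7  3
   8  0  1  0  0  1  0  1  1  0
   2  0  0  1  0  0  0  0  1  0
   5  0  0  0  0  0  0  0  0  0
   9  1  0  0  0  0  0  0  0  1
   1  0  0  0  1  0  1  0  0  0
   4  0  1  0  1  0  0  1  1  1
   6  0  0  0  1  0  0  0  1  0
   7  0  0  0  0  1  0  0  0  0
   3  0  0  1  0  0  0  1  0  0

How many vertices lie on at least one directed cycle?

8

A vertex is on a directed cycle iff it belongs to a strongly connected component of size ≥ 2 (or has a self-loop).
The vertices on cycles are {1, 2, 3, 4, 6, 7, 8, 9} — 8 in total.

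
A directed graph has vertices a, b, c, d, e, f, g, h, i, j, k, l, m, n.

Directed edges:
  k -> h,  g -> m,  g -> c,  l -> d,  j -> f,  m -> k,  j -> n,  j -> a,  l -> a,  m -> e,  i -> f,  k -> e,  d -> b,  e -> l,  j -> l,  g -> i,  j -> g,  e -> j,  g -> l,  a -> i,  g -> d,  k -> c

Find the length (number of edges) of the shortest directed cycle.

4

For each vertex v, BFS finds the shortest path from v back to v.
The shortest such closed walk is g → m → e → j → g, length 4.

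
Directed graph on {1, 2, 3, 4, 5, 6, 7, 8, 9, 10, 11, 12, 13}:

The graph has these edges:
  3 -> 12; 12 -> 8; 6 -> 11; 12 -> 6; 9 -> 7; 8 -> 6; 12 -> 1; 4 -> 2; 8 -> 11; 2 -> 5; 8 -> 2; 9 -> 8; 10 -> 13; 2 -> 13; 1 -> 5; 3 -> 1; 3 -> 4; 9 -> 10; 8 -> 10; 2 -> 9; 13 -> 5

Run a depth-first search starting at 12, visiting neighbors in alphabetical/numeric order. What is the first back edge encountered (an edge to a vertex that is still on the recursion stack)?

9->8

DFS from 12 (visiting neighbors in alphabetical/numeric order); mark gray on enter, black on exit:
12 gray
  1 gray
    5 gray
    5 black
  1 black
  6 gray
    11 gray
    11 black
  6 black
  8 gray
    2 gray
      2→5: 5 black — skip
      9 gray
        7 gray
        7 black
        9→8: 8 is gray → back edge
First back edge: 9 → 8.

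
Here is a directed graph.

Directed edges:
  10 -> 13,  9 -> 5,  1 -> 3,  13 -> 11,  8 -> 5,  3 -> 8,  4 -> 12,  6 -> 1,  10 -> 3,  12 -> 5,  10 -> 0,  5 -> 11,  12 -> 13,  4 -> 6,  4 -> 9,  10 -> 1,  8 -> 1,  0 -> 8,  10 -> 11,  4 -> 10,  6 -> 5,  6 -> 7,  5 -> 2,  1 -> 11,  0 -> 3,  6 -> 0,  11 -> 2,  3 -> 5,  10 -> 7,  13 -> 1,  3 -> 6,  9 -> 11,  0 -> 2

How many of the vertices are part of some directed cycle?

A vertex is on a directed cycle iff it belongs to a strongly connected component of size ≥ 2 (or has a self-loop).
The vertices on cycles are {0, 1, 3, 6, 8} — 5 in total.

5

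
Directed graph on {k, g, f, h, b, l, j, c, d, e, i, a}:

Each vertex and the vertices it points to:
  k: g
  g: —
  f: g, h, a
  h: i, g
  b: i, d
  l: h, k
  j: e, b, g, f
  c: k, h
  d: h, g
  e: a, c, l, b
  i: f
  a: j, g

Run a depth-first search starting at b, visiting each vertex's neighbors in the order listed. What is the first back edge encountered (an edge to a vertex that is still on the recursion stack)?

h->i

DFS from b (visiting each vertex's neighbors in the order listed); mark gray on enter, black on exit:
b gray
  i gray
    f gray
      g gray
      g black
      h gray
        h→i: i is gray → back edge
First back edge: h → i.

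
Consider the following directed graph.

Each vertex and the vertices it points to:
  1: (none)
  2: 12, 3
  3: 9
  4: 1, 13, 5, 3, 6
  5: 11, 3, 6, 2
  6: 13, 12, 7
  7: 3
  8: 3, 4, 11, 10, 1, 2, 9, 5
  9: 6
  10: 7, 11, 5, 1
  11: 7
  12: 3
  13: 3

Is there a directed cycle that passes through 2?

2 lies on a cycle iff there is a path from 2 back to itself.
Exploring from 2, it never reaches itself; equivalently, its strongly connected component is a singleton.

No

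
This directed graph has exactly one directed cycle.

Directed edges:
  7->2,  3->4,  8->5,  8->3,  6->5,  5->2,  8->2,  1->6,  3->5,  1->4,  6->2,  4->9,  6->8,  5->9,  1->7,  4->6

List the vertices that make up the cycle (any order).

DFS with gray/black marking from 6:
6 gray
  8 gray
    2 gray
    2 black
    3 gray
      4 gray
        4→6: 6 is gray → back edge
Back edge closes the cycle 6 → 8 → 3 → 4 → 6; its vertices are {3, 4, 6, 8}.

3, 4, 6, 8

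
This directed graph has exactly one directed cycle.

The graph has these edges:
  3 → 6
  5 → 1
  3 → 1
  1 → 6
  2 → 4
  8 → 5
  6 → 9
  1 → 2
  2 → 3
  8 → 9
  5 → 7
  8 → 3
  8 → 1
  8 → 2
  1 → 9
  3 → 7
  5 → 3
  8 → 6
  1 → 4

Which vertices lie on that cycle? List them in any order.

1, 2, 3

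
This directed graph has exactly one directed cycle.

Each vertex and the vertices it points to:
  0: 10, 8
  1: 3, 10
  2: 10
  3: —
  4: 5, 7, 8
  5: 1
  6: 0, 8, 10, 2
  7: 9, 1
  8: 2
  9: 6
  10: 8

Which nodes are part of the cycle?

2, 8, 10

DFS with gray/black marking from 2:
2 gray
  10 gray
    8 gray
      8→2: 2 is gray → back edge
Back edge closes the cycle 2 → 10 → 8 → 2; its vertices are {2, 8, 10}.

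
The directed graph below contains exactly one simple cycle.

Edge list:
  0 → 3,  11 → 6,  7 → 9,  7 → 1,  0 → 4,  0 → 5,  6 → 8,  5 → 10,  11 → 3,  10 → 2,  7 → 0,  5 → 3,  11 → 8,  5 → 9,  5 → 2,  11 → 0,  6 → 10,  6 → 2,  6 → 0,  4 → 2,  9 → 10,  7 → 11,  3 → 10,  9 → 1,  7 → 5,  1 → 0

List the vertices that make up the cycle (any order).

0, 1, 5, 9

DFS with gray/black marking from 9:
9 gray
  10 gray
    2 gray
    2 black
  10 black
  1 gray
    0 gray
      4 gray
        4→2: 2 black — skip
      4 black
      3 gray
        3→10: 10 black — skip
      3 black
      5 gray
        5→10: 10 black — skip
        5→3: 3 black — skip
        5→9: 9 is gray → back edge
Back edge closes the cycle 9 → 1 → 0 → 5 → 9; its vertices are {0, 1, 5, 9}.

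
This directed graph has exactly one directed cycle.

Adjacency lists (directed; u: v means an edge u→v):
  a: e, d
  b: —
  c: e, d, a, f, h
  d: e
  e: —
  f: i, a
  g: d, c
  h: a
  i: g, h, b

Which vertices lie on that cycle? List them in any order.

DFS with gray/black marking from i:
i gray
  g gray
    d gray
      e gray
      e black
    d black
    c gray
      c→e: e black — skip
      c→d: d black — skip
      a gray
        a→e: e black — skip
        a→d: d black — skip
      a black
      f gray
        f→i: i is gray → back edge
Back edge closes the cycle i → g → c → f → i; its vertices are {c, f, g, i}.

c, f, g, i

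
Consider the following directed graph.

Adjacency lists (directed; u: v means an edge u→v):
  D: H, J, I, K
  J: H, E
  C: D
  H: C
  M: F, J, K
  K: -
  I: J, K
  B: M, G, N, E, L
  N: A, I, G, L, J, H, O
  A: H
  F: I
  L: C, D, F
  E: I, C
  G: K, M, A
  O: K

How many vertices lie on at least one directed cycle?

A vertex is on a directed cycle iff it belongs to a strongly connected component of size ≥ 2 (or has a self-loop).
The vertices on cycles are {C, D, E, H, I, J} — 6 in total.

6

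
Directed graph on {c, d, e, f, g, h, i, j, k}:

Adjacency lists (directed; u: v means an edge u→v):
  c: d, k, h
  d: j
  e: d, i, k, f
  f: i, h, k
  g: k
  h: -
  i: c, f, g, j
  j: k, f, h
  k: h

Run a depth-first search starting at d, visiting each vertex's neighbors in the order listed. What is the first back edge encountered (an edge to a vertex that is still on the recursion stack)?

c→d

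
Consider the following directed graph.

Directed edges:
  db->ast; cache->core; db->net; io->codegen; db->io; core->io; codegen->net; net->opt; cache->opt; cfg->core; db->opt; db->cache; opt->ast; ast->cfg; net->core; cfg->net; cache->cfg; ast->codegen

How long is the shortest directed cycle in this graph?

4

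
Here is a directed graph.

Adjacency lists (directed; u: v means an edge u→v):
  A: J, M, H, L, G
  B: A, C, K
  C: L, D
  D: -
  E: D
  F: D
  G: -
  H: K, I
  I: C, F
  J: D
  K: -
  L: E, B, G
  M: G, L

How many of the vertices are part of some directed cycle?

7

A vertex is on a directed cycle iff it belongs to a strongly connected component of size ≥ 2 (or has a self-loop).
The vertices on cycles are {A, B, C, H, I, L, M} — 7 in total.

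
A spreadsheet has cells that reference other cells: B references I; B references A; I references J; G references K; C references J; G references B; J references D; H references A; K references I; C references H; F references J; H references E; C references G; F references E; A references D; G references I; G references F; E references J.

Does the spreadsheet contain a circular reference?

DFS with white/gray/black marking, starting from G:
G gray
  I gray
    J gray
      D gray
      D black
    J black
  I black
  F gray
    F→J: J black — skip
    E gray
      E→J: J black — skip
    E black
  F black
  B gray
    B→I: I black — skip
    A gray
      A→D: D black — skip
    A black
  B black
  K gray
    K→I: I black — skip
  K black
G black
C gray
  C→J: J black — skip
  C→G: G black — skip
  H gray
    H→A: A black — skip
    H→E: E black — skip
  H black
C black
Every edge goes to a white or black vertex — no back edge, so the graph is acyclic.

No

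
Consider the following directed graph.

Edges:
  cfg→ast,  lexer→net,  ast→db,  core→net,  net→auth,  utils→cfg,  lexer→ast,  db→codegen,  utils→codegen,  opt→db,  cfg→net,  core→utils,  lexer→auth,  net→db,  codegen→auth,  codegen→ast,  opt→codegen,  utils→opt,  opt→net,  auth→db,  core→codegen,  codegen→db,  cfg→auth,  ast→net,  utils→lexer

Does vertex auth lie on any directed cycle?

auth is on a cycle iff auth can reach itself via ≥1 edge.
auth → db → codegen → auth — yes.

Yes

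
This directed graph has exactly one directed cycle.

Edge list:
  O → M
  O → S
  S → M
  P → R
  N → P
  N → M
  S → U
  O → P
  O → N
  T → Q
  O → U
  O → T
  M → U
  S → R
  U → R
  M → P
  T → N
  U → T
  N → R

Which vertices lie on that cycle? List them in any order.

M, N, T, U

DFS with gray/black marking from T:
T gray
  Q gray
  Q black
  N gray
    R gray
    R black
    M gray
      P gray
        P→R: R black — skip
      P black
      U gray
        U→R: R black — skip
        U→T: T is gray → back edge
Back edge closes the cycle T → N → M → U → T; its vertices are {M, N, T, U}.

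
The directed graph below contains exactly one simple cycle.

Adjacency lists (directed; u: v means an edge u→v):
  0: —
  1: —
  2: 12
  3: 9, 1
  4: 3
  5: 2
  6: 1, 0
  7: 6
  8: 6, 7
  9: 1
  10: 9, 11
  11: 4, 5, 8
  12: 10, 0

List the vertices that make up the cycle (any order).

DFS with gray/black marking from 11:
11 gray
  4 gray
    3 gray
      9 gray
        1 gray
        1 black
      9 black
      3→1: 1 black — skip
    3 black
  4 black
  5 gray
    2 gray
      12 gray
        10 gray
          10→9: 9 black — skip
          10→11: 11 is gray → back edge
Back edge closes the cycle 11 → 5 → 2 → 12 → 10 → 11; its vertices are {2, 5, 10, 11, 12}.

2, 5, 10, 11, 12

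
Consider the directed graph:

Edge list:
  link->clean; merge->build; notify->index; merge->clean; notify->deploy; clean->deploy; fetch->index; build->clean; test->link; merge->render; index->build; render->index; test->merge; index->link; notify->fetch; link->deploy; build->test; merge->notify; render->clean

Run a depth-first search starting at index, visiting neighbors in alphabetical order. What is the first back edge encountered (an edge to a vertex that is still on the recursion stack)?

merge→build

DFS from index (visiting neighbors in alphabetical order); mark gray on enter, black on exit:
index gray
  build gray
    clean gray
      deploy gray
      deploy black
    clean black
    test gray
      link gray
        link→clean: clean black — skip
        link→deploy: deploy black — skip
      link black
      merge gray
        merge→build: build is gray → back edge
First back edge: merge → build.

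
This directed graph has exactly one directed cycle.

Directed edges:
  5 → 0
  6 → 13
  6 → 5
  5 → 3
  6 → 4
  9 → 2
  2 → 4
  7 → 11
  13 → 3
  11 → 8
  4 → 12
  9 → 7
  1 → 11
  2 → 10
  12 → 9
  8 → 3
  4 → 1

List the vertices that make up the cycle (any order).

2, 4, 9, 12

DFS with gray/black marking from 4:
4 gray
  1 gray
    11 gray
      8 gray
        3 gray
        3 black
      8 black
    11 black
  1 black
  12 gray
    9 gray
      2 gray
        10 gray
        10 black
        2→4: 4 is gray → back edge
Back edge closes the cycle 4 → 12 → 9 → 2 → 4; its vertices are {2, 4, 9, 12}.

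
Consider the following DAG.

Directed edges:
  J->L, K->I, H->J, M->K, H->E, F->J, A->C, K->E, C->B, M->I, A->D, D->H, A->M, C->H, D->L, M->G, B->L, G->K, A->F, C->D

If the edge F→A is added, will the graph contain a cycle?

Yes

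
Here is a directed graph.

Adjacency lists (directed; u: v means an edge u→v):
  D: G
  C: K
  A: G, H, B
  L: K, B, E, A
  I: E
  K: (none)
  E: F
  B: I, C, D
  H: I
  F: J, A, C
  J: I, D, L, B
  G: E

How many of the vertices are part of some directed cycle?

10

A vertex is on a directed cycle iff it belongs to a strongly connected component of size ≥ 2 (or has a self-loop).
The vertices on cycles are {A, B, D, E, F, G, H, I, J, L} — 10 in total.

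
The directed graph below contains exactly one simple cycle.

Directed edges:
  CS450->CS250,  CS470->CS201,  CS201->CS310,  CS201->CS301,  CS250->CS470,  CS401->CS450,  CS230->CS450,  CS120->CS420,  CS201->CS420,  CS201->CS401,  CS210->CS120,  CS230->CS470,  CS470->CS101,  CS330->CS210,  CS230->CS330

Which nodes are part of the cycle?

DFS with gray/black marking from CS470:
CS470 gray
  CS201 gray
    CS301 gray
    CS301 black
    CS310 gray
    CS310 black
    CS420 gray
    CS420 black
    CS401 gray
      CS450 gray
        CS250 gray
          CS250→CS470: CS470 is gray → back edge
Back edge closes the cycle CS470 → CS201 → CS401 → CS450 → CS250 → CS470; its vertices are {CS201, CS250, CS401, CS450, CS470}.

CS201, CS250, CS401, CS450, CS470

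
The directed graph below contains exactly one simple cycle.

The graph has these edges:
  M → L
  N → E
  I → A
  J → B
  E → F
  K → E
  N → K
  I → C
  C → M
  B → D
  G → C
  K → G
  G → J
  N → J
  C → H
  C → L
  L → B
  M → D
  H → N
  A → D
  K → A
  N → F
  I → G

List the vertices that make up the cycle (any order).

C, G, H, K, N

DFS with gray/black marking from C:
C gray
  M gray
    D gray
    D black
    L gray
      B gray
        B→D: D black — skip
      B black
    L black
  M black
  C→L: L black — skip
  H gray
    N gray
      K gray
        G gray
          J gray
            J→B: B black — skip
          J black
          G→C: C is gray → back edge
Back edge closes the cycle C → H → N → K → G → C; its vertices are {C, G, H, K, N}.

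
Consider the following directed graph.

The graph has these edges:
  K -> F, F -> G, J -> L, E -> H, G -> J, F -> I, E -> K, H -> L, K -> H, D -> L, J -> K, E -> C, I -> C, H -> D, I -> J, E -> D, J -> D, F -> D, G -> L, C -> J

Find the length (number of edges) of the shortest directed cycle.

For each vertex v, BFS finds the shortest path from v back to v.
The shortest such closed walk is K → F → I → J → K, length 4.

4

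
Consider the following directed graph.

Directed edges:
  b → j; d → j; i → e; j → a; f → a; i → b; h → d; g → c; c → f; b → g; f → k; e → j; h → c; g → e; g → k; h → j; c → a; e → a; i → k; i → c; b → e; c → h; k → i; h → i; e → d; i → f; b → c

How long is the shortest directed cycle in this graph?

2

For each vertex v, BFS finds the shortest path from v back to v.
The shortest such closed walk is h → c → h, length 2.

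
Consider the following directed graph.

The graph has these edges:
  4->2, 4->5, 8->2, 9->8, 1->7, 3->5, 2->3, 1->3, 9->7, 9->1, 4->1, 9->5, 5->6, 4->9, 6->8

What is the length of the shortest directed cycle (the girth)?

For each vertex v, BFS finds the shortest path from v back to v.
The shortest such closed walk is 5 → 6 → 8 → 2 → 3 → 5, length 5.

5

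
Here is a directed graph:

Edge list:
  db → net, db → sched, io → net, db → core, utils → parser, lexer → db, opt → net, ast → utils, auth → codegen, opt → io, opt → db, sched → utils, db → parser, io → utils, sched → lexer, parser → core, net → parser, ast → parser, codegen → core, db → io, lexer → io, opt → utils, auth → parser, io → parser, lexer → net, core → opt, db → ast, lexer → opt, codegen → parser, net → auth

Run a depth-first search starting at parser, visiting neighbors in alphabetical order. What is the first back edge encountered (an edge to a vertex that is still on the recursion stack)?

ast->parser

DFS from parser (visiting neighbors in alphabetical order); mark gray on enter, black on exit:
parser gray
  core gray
    opt gray
      db gray
        ast gray
          ast→parser: parser is gray → back edge
First back edge: ast → parser.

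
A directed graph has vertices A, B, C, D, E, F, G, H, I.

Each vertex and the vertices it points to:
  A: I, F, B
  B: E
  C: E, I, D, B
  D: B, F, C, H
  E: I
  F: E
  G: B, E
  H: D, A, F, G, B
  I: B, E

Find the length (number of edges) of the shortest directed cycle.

2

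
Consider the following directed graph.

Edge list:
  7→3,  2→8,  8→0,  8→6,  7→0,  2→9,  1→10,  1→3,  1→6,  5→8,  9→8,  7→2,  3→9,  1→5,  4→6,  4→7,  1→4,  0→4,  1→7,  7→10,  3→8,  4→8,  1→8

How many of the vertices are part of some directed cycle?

A vertex is on a directed cycle iff it belongs to a strongly connected component of size ≥ 2 (or has a self-loop).
The vertices on cycles are {0, 2, 3, 4, 7, 8, 9} — 7 in total.

7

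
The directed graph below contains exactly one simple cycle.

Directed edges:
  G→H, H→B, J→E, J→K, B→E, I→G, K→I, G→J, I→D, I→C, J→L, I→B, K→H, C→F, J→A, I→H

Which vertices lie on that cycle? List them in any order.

G, I, J, K

DFS with gray/black marking from K:
K gray
  H gray
    B gray
      E gray
      E black
    B black
  H black
  I gray
    C gray
      F gray
      F black
    C black
    I→H: H black — skip
    I→B: B black — skip
    D gray
    D black
    G gray
      G→H: H black — skip
      J gray
        A gray
        A black
        J→E: E black — skip
        J→K: K is gray → back edge
Back edge closes the cycle K → I → G → J → K; its vertices are {G, I, J, K}.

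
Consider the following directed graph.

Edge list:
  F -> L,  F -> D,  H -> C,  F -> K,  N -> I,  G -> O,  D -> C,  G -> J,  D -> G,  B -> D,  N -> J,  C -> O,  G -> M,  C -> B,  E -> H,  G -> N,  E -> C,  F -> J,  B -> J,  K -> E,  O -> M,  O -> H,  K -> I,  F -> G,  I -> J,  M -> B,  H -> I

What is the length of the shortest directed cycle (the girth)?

3

For each vertex v, BFS finds the shortest path from v back to v.
The shortest such closed walk is D → C → B → D, length 3.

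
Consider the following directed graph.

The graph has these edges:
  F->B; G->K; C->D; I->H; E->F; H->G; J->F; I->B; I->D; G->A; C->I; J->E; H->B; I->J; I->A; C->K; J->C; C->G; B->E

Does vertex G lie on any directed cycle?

No

G lies on a cycle iff there is a path from G back to itself.
Exploring from G, it never reaches itself; equivalently, its strongly connected component is a singleton.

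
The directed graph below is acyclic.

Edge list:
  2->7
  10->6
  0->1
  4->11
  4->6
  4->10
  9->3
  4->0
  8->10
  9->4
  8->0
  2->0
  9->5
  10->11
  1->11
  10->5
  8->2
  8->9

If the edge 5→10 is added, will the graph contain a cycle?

Yes

Adding 5→10 creates a cycle iff 10 can already reach 5.
Path from 10: 10 → 5.
So 10 → … → 5 → 10 is a cycle.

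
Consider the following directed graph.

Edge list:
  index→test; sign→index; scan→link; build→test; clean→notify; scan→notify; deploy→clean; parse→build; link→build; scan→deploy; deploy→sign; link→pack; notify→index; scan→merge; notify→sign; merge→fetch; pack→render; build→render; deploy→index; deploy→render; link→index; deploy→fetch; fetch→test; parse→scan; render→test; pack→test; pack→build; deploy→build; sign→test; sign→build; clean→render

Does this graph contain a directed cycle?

DFS with white/gray/black marking, starting from build:
build gray
  test gray
  test black
  render gray
    render→test: test black — skip
  render black
build black
clean gray
  clean→render: render black — skip
  notify gray
    sign gray
      sign→build: build black — skip
      index gray
        index→test: test black — skip
      index black
      sign→test: test black — skip
    sign black
    notify→index: index black — skip
  notify black
clean black
merge gray
  fetch gray
    fetch→test: test black — skip
  fetch black
merge black
deploy gray
  deploy→build: build black — skip
  deploy→sign: sign black — skip
  deploy→clean: clean black — skip
  deploy→index: index black — skip
  deploy→render: render black — skip
  deploy→fetch: fetch black — skip
deploy black
scan gray
  link gray
    link→index: index black — skip
    pack gray
      pack→test: test black — skip
      pack→build: build black — skip
      pack→render: render black — skip
    pack black
    link→build: build black — skip
  link black
  scan→deploy: deploy black — skip
  scan→notify: notify black — skip
  scan→merge: merge black — skip
scan black
parse gray
  parse→scan: scan black — skip
  parse→build: build black — skip
parse black
Every edge goes to a white or black vertex — no back edge, so the graph is acyclic.

No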